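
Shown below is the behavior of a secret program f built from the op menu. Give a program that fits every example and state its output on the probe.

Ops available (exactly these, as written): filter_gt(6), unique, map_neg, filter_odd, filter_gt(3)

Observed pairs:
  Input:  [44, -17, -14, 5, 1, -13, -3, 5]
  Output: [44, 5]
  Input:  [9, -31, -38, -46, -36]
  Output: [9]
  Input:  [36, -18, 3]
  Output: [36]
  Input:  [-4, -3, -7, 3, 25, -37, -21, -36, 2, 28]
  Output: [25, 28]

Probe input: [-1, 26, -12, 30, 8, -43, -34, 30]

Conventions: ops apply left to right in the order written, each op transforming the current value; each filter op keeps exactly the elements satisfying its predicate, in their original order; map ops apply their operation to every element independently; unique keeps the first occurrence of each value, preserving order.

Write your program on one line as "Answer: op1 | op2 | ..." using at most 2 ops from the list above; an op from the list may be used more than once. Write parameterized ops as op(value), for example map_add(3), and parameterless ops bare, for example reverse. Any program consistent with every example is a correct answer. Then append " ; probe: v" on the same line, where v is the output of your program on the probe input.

unique | filter_gt(3) ; probe: [26, 30, 8]

Check, running the answer program on each example:
  [44, -17, -14, 5, 1, -13, -3, 5] -> [44, -17, -14, 5, 1, -13, -3] -> [44, 5]
  [9, -31, -38, -46, -36] -> [9, -31, -38, -46, -36] -> [9]
  [36, -18, 3] -> [36, -18, 3] -> [36]
  [-4, -3, -7, 3, 25, -37, -21, -36, 2, 28] -> [-4, -3, -7, 3, 25, -37, -21, -36, 2, 28] -> [25, 28]
  probe: [-1, 26, -12, 30, 8, -43, -34, 30] -> [-1, 26, -12, 30, 8, -43, -34] -> [26, 30, 8]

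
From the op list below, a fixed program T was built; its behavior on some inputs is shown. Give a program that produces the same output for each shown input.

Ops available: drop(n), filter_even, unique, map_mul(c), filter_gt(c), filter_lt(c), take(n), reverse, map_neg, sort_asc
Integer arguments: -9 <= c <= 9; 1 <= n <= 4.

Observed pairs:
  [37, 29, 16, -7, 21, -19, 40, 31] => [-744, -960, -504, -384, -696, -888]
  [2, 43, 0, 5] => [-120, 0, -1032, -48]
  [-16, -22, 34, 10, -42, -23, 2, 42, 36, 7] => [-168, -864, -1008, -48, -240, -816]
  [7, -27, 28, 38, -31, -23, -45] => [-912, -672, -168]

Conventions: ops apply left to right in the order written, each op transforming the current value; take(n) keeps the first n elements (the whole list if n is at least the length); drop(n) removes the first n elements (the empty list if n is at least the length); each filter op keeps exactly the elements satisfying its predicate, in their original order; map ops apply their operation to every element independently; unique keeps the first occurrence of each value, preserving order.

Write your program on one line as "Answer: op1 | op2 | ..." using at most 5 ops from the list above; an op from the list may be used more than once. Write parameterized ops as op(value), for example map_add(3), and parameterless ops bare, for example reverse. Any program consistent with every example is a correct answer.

map_mul(8) | map_mul(3) | reverse | filter_gt(-6) | map_neg

Check, running the answer program on each example:
  [37, 29, 16, -7, 21, -19, 40, 31] -> [296, 232, 128, -56, 168, -152, 320, 248] -> [888, 696, 384, -168, 504, -456, 960, 744] -> [744, 960, -456, 504, -168, 384, 696, 888] -> [744, 960, 504, 384, 696, 888] -> [-744, -960, -504, -384, -696, -888]
  [2, 43, 0, 5] -> [16, 344, 0, 40] -> [48, 1032, 0, 120] -> [120, 0, 1032, 48] -> [120, 0, 1032, 48] -> [-120, 0, -1032, -48]
  [-16, -22, 34, 10, -42, -23, 2, 42, 36, 7] -> [-128, -176, 272, 80, -336, -184, 16, 336, 288, 56] -> [-384, -528, 816, 240, -1008, -552, 48, 1008, 864, 168] -> [168, 864, 1008, 48, -552, -1008, 240, 816, -528, -384] -> [168, 864, 1008, 48, 240, 816] -> [-168, -864, -1008, -48, -240, -816]
  [7, -27, 28, 38, -31, -23, -45] -> [56, -216, 224, 304, -248, -184, -360] -> [168, -648, 672, 912, -744, -552, -1080] -> [-1080, -552, -744, 912, 672, -648, 168] -> [912, 672, 168] -> [-912, -672, -168]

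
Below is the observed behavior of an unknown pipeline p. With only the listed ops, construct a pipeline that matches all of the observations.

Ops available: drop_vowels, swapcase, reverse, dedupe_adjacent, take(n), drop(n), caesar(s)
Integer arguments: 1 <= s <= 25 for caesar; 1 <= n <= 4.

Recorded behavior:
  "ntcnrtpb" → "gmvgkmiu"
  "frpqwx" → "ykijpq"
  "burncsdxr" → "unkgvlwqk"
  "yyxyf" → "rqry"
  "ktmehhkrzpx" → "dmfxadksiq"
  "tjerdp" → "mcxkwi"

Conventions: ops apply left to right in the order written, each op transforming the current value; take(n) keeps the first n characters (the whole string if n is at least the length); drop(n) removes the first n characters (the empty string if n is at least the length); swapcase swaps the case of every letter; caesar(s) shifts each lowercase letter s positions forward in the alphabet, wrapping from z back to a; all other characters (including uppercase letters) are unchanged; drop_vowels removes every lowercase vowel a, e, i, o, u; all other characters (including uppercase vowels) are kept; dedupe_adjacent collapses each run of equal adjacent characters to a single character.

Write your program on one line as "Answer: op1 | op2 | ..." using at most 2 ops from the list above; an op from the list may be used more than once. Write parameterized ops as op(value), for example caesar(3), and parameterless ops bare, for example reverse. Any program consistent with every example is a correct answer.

dedupe_adjacent | caesar(19)

Check, running the answer program on each example:
  "ntcnrtpb" -> "ntcnrtpb" -> "gmvgkmiu"
  "frpqwx" -> "frpqwx" -> "ykijpq"
  "burncsdxr" -> "burncsdxr" -> "unkgvlwqk"
  "yyxyf" -> "yxyf" -> "rqry"
  "ktmehhkrzpx" -> "ktmehkrzpx" -> "dmfxadksiq"
  "tjerdp" -> "tjerdp" -> "mcxkwi"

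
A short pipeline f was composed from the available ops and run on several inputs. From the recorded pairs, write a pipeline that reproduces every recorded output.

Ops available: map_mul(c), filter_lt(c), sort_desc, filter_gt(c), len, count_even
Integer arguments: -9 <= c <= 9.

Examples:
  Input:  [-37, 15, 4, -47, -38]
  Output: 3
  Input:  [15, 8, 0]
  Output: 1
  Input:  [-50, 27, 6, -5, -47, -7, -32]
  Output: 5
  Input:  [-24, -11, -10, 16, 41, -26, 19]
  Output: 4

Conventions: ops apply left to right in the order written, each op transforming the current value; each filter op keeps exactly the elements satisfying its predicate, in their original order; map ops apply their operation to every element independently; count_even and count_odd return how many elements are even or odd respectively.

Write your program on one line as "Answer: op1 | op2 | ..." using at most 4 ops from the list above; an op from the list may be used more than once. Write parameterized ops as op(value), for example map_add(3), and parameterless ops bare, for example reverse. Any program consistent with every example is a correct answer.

filter_lt(3) | sort_desc | len

Check, running the answer program on each example:
  [-37, 15, 4, -47, -38] -> [-37, -47, -38] -> [-37, -38, -47] -> 3
  [15, 8, 0] -> [0] -> [0] -> 1
  [-50, 27, 6, -5, -47, -7, -32] -> [-50, -5, -47, -7, -32] -> [-5, -7, -32, -47, -50] -> 5
  [-24, -11, -10, 16, 41, -26, 19] -> [-24, -11, -10, -26] -> [-10, -11, -24, -26] -> 4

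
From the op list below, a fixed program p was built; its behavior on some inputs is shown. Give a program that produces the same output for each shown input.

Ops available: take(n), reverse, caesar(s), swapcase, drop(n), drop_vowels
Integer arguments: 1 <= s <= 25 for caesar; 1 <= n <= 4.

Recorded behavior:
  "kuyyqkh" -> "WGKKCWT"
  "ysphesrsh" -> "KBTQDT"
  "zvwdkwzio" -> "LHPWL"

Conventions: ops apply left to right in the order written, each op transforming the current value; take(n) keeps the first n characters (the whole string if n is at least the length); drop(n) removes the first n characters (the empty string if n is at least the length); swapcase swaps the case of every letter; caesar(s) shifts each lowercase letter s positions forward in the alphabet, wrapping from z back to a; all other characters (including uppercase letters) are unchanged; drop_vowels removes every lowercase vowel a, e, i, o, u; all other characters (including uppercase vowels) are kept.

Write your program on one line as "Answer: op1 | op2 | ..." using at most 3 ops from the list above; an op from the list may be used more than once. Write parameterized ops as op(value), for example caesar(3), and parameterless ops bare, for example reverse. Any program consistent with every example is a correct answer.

caesar(12) | drop_vowels | swapcase

Check, running the answer program on each example:
  "kuyyqkh" -> "wgkkcwt" -> "wgkkcwt" -> "WGKKCWT"
  "ysphesrsh" -> "kebtqedet" -> "kbtqdt" -> "KBTQDT"
  "zvwdkwzio" -> "lhipwilua" -> "lhpwl" -> "LHPWL"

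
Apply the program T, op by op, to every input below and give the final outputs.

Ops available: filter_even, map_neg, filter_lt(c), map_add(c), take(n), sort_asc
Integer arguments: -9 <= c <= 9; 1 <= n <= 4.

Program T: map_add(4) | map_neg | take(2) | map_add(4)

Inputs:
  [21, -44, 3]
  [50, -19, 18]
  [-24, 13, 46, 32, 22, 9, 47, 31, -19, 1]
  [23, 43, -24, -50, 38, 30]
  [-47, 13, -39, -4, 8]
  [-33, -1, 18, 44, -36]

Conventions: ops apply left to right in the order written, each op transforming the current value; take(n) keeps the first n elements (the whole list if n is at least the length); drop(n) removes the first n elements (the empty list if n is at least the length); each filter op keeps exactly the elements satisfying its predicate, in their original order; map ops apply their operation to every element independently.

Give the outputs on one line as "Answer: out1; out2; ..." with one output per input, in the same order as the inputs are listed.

Execution, op by op:
  [21, -44, 3] -> [25, -40, 7] -> [-25, 40, -7] -> [-25, 40] -> [-21, 44]
  [50, -19, 18] -> [54, -15, 22] -> [-54, 15, -22] -> [-54, 15] -> [-50, 19]
  [-24, 13, 46, 32, 22, 9, 47, 31, -19, 1] -> [-20, 17, 50, 36, 26, 13, 51, 35, -15, 5] -> [20, -17, -50, -36, -26, -13, -51, -35, 15, -5] -> [20, -17] -> [24, -13]
  [23, 43, -24, -50, 38, 30] -> [27, 47, -20, -46, 42, 34] -> [-27, -47, 20, 46, -42, -34] -> [-27, -47] -> [-23, -43]
  [-47, 13, -39, -4, 8] -> [-43, 17, -35, 0, 12] -> [43, -17, 35, 0, -12] -> [43, -17] -> [47, -13]
  [-33, -1, 18, 44, -36] -> [-29, 3, 22, 48, -32] -> [29, -3, -22, -48, 32] -> [29, -3] -> [33, 1]

[-21, 44]; [-50, 19]; [24, -13]; [-23, -43]; [47, -13]; [33, 1]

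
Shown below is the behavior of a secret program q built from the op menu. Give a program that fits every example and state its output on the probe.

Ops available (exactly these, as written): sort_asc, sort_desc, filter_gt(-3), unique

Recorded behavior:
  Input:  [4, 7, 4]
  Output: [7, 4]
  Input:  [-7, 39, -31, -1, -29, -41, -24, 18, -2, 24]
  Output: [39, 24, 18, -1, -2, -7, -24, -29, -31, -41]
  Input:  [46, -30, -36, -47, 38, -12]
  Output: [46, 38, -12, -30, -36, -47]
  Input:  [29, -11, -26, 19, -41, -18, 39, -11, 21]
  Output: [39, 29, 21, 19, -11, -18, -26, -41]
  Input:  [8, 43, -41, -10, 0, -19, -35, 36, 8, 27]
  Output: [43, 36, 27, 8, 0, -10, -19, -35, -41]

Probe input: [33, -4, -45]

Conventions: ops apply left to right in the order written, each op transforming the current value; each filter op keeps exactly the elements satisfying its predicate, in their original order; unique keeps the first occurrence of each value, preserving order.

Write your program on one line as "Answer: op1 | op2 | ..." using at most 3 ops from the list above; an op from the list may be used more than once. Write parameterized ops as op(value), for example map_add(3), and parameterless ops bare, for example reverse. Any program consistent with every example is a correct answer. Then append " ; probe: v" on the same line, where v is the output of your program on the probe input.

unique | sort_desc ; probe: [33, -4, -45]

Check, running the answer program on each example:
  [4, 7, 4] -> [4, 7] -> [7, 4]
  [-7, 39, -31, -1, -29, -41, -24, 18, -2, 24] -> [-7, 39, -31, -1, -29, -41, -24, 18, -2, 24] -> [39, 24, 18, -1, -2, -7, -24, -29, -31, -41]
  [46, -30, -36, -47, 38, -12] -> [46, -30, -36, -47, 38, -12] -> [46, 38, -12, -30, -36, -47]
  [29, -11, -26, 19, -41, -18, 39, -11, 21] -> [29, -11, -26, 19, -41, -18, 39, 21] -> [39, 29, 21, 19, -11, -18, -26, -41]
  [8, 43, -41, -10, 0, -19, -35, 36, 8, 27] -> [8, 43, -41, -10, 0, -19, -35, 36, 27] -> [43, 36, 27, 8, 0, -10, -19, -35, -41]
  probe: [33, -4, -45] -> [33, -4, -45] -> [33, -4, -45]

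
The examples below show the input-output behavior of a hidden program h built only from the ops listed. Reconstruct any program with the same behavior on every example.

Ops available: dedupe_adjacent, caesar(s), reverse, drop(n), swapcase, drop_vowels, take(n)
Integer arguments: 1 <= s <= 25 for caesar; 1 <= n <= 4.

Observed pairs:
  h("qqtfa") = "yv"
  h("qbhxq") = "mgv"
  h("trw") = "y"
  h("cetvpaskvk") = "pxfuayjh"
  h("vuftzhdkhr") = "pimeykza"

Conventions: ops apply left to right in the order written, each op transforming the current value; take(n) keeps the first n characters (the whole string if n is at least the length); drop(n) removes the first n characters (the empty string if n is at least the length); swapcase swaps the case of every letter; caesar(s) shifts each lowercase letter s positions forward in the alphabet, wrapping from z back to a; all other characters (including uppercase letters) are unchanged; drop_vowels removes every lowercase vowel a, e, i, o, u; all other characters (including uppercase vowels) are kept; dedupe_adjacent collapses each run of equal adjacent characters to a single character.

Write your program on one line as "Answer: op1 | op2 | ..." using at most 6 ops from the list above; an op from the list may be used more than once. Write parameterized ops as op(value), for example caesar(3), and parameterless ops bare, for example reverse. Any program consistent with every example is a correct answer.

dedupe_adjacent | reverse | swapcase | drop(2) | swapcase | caesar(5)

Check, running the answer program on each example:
  "qqtfa" -> "qtfa" -> "aftq" -> "AFTQ" -> "TQ" -> "tq" -> "yv"
  "qbhxq" -> "qbhxq" -> "qxhbq" -> "QXHBQ" -> "HBQ" -> "hbq" -> "mgv"
  "trw" -> "trw" -> "wrt" -> "WRT" -> "T" -> "t" -> "y"
  "cetvpaskvk" -> "cetvpaskvk" -> "kvksapvtec" -> "KVKSAPVTEC" -> "KSAPVTEC" -> "ksapvtec" -> "pxfuayjh"
  "vuftzhdkhr" -> "vuftzhdkhr" -> "rhkdhztfuv" -> "RHKDHZTFUV" -> "KDHZTFUV" -> "kdhztfuv" -> "pimeykza"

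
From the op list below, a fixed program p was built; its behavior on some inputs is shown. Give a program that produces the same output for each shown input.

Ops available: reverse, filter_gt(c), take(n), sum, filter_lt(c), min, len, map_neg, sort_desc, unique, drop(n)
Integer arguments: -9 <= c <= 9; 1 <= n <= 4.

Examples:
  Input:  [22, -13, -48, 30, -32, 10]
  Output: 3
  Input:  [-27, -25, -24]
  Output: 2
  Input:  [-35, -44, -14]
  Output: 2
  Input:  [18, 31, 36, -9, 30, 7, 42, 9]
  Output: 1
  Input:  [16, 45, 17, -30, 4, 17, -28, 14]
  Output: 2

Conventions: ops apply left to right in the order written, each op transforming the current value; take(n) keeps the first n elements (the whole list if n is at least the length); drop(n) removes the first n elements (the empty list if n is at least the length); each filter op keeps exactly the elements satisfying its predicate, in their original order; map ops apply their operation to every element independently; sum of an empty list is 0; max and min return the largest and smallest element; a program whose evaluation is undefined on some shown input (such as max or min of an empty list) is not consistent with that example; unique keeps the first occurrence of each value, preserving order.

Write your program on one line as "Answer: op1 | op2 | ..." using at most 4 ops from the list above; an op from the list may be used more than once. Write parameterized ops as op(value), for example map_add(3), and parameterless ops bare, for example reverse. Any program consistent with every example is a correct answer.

drop(1) | filter_lt(6) | filter_lt(-7) | len

Check, running the answer program on each example:
  [22, -13, -48, 30, -32, 10] -> [-13, -48, 30, -32, 10] -> [-13, -48, -32] -> [-13, -48, -32] -> 3
  [-27, -25, -24] -> [-25, -24] -> [-25, -24] -> [-25, -24] -> 2
  [-35, -44, -14] -> [-44, -14] -> [-44, -14] -> [-44, -14] -> 2
  [18, 31, 36, -9, 30, 7, 42, 9] -> [31, 36, -9, 30, 7, 42, 9] -> [-9] -> [-9] -> 1
  [16, 45, 17, -30, 4, 17, -28, 14] -> [45, 17, -30, 4, 17, -28, 14] -> [-30, 4, -28] -> [-30, -28] -> 2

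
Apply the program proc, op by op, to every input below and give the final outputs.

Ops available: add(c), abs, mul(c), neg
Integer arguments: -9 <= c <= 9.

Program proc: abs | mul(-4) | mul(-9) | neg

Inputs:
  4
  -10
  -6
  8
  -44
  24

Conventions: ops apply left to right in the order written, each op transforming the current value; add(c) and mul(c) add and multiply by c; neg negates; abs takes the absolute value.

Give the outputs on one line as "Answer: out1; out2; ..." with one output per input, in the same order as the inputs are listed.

-144; -360; -216; -288; -1584; -864

Execution, op by op:
  4 -> 4 -> -16 -> 144 -> -144
  -10 -> 10 -> -40 -> 360 -> -360
  -6 -> 6 -> -24 -> 216 -> -216
  8 -> 8 -> -32 -> 288 -> -288
  -44 -> 44 -> -176 -> 1584 -> -1584
  24 -> 24 -> -96 -> 864 -> -864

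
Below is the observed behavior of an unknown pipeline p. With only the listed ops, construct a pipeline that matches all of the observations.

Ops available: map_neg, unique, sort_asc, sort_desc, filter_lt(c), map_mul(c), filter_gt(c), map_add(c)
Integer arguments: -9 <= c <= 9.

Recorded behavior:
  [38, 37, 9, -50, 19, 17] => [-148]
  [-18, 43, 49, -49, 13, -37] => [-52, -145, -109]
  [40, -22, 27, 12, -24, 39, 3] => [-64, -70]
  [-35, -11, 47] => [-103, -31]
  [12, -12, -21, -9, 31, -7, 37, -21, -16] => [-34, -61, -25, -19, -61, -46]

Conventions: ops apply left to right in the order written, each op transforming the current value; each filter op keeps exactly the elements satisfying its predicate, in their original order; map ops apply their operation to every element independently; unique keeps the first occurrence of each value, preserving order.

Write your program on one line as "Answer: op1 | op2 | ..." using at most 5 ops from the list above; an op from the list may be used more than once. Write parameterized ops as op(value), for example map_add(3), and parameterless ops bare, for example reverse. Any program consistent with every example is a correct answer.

map_mul(3) | map_add(9) | map_add(-7) | filter_lt(3)

Check, running the answer program on each example:
  [38, 37, 9, -50, 19, 17] -> [114, 111, 27, -150, 57, 51] -> [123, 120, 36, -141, 66, 60] -> [116, 113, 29, -148, 59, 53] -> [-148]
  [-18, 43, 49, -49, 13, -37] -> [-54, 129, 147, -147, 39, -111] -> [-45, 138, 156, -138, 48, -102] -> [-52, 131, 149, -145, 41, -109] -> [-52, -145, -109]
  [40, -22, 27, 12, -24, 39, 3] -> [120, -66, 81, 36, -72, 117, 9] -> [129, -57, 90, 45, -63, 126, 18] -> [122, -64, 83, 38, -70, 119, 11] -> [-64, -70]
  [-35, -11, 47] -> [-105, -33, 141] -> [-96, -24, 150] -> [-103, -31, 143] -> [-103, -31]
  [12, -12, -21, -9, 31, -7, 37, -21, -16] -> [36, -36, -63, -27, 93, -21, 111, -63, -48] -> [45, -27, -54, -18, 102, -12, 120, -54, -39] -> [38, -34, -61, -25, 95, -19, 113, -61, -46] -> [-34, -61, -25, -19, -61, -46]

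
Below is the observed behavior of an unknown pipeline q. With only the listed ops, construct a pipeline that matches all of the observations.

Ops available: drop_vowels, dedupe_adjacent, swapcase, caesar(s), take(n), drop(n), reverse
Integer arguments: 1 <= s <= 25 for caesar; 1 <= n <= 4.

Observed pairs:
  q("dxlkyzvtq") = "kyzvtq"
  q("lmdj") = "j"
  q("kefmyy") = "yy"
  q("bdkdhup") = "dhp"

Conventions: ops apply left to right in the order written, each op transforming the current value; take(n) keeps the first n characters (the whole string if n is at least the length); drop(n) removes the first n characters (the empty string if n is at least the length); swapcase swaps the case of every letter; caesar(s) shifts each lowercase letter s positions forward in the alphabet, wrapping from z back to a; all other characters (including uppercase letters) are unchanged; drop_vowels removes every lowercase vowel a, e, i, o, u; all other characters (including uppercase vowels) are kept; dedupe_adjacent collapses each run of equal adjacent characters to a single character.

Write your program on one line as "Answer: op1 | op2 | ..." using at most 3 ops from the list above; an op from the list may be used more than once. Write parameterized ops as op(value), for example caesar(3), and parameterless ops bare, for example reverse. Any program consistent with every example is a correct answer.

drop_vowels | drop(2) | drop(1)

Check, running the answer program on each example:
  "dxlkyzvtq" -> "dxlkyzvtq" -> "lkyzvtq" -> "kyzvtq"
  "lmdj" -> "lmdj" -> "dj" -> "j"
  "kefmyy" -> "kfmyy" -> "myy" -> "yy"
  "bdkdhup" -> "bdkdhp" -> "kdhp" -> "dhp"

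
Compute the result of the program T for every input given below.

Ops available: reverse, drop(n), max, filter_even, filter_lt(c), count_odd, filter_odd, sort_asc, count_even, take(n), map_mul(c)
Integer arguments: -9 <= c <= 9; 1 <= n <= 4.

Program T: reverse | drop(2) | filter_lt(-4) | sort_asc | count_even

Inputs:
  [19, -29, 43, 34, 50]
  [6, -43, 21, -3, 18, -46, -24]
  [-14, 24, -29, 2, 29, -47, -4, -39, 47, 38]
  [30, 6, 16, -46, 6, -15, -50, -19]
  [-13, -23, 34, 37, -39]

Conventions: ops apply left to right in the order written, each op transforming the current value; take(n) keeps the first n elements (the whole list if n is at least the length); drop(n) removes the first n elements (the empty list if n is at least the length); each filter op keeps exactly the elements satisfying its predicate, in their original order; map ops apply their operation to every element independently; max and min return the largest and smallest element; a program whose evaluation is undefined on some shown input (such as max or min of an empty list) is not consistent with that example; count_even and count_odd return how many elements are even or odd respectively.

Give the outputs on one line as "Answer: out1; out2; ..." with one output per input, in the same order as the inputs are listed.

Execution, op by op:
  [19, -29, 43, 34, 50] -> [50, 34, 43, -29, 19] -> [43, -29, 19] -> [-29] -> [-29] -> 0
  [6, -43, 21, -3, 18, -46, -24] -> [-24, -46, 18, -3, 21, -43, 6] -> [18, -3, 21, -43, 6] -> [-43] -> [-43] -> 0
  [-14, 24, -29, 2, 29, -47, -4, -39, 47, 38] -> [38, 47, -39, -4, -47, 29, 2, -29, 24, -14] -> [-39, -4, -47, 29, 2, -29, 24, -14] -> [-39, -47, -29, -14] -> [-47, -39, -29, -14] -> 1
  [30, 6, 16, -46, 6, -15, -50, -19] -> [-19, -50, -15, 6, -46, 16, 6, 30] -> [-15, 6, -46, 16, 6, 30] -> [-15, -46] -> [-46, -15] -> 1
  [-13, -23, 34, 37, -39] -> [-39, 37, 34, -23, -13] -> [34, -23, -13] -> [-23, -13] -> [-23, -13] -> 0

0; 0; 1; 1; 0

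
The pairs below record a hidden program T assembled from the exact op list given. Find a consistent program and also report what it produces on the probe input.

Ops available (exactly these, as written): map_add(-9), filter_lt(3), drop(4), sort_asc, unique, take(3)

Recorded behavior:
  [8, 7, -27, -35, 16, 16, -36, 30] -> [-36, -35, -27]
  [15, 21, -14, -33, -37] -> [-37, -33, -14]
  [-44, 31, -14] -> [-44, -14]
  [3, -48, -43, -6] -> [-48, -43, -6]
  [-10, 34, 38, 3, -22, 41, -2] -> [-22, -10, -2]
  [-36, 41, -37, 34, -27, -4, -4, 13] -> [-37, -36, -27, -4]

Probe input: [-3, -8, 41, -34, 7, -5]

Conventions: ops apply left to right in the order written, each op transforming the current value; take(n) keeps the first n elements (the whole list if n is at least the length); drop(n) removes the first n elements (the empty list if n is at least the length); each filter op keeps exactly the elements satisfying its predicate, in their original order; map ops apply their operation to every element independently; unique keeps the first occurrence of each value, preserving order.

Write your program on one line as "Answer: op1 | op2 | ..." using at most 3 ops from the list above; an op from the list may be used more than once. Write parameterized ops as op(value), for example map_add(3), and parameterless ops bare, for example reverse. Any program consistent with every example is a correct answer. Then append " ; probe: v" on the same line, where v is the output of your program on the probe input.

filter_lt(3) | sort_asc | unique ; probe: [-34, -8, -5, -3]

Check, running the answer program on each example:
  [8, 7, -27, -35, 16, 16, -36, 30] -> [-27, -35, -36] -> [-36, -35, -27] -> [-36, -35, -27]
  [15, 21, -14, -33, -37] -> [-14, -33, -37] -> [-37, -33, -14] -> [-37, -33, -14]
  [-44, 31, -14] -> [-44, -14] -> [-44, -14] -> [-44, -14]
  [3, -48, -43, -6] -> [-48, -43, -6] -> [-48, -43, -6] -> [-48, -43, -6]
  [-10, 34, 38, 3, -22, 41, -2] -> [-10, -22, -2] -> [-22, -10, -2] -> [-22, -10, -2]
  [-36, 41, -37, 34, -27, -4, -4, 13] -> [-36, -37, -27, -4, -4] -> [-37, -36, -27, -4, -4] -> [-37, -36, -27, -4]
  probe: [-3, -8, 41, -34, 7, -5] -> [-3, -8, -34, -5] -> [-34, -8, -5, -3] -> [-34, -8, -5, -3]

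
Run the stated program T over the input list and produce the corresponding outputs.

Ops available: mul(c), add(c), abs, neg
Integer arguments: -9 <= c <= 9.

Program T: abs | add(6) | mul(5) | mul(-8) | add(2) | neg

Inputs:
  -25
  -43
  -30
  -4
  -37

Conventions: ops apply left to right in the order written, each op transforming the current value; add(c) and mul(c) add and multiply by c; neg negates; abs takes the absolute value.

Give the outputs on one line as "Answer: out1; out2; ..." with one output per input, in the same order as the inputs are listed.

1238; 1958; 1438; 398; 1718

Execution, op by op:
  -25 -> 25 -> 31 -> 155 -> -1240 -> -1238 -> 1238
  -43 -> 43 -> 49 -> 245 -> -1960 -> -1958 -> 1958
  -30 -> 30 -> 36 -> 180 -> -1440 -> -1438 -> 1438
  -4 -> 4 -> 10 -> 50 -> -400 -> -398 -> 398
  -37 -> 37 -> 43 -> 215 -> -1720 -> -1718 -> 1718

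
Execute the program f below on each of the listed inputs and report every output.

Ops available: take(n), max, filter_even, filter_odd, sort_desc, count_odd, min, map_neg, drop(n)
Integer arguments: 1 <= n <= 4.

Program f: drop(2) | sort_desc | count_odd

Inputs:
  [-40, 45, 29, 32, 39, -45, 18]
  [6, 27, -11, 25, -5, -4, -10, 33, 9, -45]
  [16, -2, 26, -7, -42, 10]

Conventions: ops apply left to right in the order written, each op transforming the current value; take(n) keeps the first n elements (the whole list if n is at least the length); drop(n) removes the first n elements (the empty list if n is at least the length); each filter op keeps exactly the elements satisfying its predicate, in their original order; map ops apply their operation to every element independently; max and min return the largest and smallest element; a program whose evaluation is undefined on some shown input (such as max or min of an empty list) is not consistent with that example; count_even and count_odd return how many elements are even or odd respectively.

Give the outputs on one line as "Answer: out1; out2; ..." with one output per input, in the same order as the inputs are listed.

Execution, op by op:
  [-40, 45, 29, 32, 39, -45, 18] -> [29, 32, 39, -45, 18] -> [39, 32, 29, 18, -45] -> 3
  [6, 27, -11, 25, -5, -4, -10, 33, 9, -45] -> [-11, 25, -5, -4, -10, 33, 9, -45] -> [33, 25, 9, -4, -5, -10, -11, -45] -> 6
  [16, -2, 26, -7, -42, 10] -> [26, -7, -42, 10] -> [26, 10, -7, -42] -> 1

3; 6; 1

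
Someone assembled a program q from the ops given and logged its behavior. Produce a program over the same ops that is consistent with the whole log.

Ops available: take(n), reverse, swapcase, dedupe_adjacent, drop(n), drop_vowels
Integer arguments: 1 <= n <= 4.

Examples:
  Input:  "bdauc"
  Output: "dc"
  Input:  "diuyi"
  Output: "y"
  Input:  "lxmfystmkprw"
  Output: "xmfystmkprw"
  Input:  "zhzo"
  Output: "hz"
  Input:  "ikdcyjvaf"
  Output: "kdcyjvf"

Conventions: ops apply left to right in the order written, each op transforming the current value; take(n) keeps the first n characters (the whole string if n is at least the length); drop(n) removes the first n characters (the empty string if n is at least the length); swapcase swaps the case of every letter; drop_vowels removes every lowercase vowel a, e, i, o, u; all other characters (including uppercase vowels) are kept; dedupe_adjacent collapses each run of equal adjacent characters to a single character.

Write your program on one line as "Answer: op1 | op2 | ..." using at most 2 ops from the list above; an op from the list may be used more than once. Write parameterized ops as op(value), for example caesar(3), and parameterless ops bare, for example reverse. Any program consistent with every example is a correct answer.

drop(1) | drop_vowels

Check, running the answer program on each example:
  "bdauc" -> "dauc" -> "dc"
  "diuyi" -> "iuyi" -> "y"
  "lxmfystmkprw" -> "xmfystmkprw" -> "xmfystmkprw"
  "zhzo" -> "hzo" -> "hz"
  "ikdcyjvaf" -> "kdcyjvaf" -> "kdcyjvf"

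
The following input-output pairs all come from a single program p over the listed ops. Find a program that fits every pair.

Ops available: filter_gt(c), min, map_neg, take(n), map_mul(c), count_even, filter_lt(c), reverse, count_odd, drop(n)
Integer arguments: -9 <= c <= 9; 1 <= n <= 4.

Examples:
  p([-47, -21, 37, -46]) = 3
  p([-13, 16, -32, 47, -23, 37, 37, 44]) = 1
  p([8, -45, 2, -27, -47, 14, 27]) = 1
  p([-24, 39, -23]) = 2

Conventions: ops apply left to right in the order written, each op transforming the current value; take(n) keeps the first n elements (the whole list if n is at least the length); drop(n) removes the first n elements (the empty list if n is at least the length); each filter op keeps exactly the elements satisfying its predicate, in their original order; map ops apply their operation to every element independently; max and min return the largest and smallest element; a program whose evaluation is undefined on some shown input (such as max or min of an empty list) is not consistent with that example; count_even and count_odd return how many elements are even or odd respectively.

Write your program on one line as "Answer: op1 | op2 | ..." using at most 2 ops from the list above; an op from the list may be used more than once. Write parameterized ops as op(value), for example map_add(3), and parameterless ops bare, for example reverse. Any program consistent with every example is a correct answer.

take(3) | count_odd

Check, running the answer program on each example:
  [-47, -21, 37, -46] -> [-47, -21, 37] -> 3
  [-13, 16, -32, 47, -23, 37, 37, 44] -> [-13, 16, -32] -> 1
  [8, -45, 2, -27, -47, 14, 27] -> [8, -45, 2] -> 1
  [-24, 39, -23] -> [-24, 39, -23] -> 2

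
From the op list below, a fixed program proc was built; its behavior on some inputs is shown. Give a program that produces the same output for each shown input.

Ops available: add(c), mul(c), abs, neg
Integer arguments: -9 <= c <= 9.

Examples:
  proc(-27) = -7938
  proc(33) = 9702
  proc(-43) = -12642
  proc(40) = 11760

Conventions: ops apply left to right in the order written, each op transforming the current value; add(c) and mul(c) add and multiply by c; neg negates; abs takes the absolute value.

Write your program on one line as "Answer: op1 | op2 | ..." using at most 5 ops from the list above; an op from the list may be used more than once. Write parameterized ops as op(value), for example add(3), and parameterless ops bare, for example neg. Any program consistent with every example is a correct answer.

mul(7) | mul(-2) | mul(3) | mul(7) | neg

Check, running the answer program on each example:
  -27 -> -189 -> 378 -> 1134 -> 7938 -> -7938
  33 -> 231 -> -462 -> -1386 -> -9702 -> 9702
  -43 -> -301 -> 602 -> 1806 -> 12642 -> -12642
  40 -> 280 -> -560 -> -1680 -> -11760 -> 11760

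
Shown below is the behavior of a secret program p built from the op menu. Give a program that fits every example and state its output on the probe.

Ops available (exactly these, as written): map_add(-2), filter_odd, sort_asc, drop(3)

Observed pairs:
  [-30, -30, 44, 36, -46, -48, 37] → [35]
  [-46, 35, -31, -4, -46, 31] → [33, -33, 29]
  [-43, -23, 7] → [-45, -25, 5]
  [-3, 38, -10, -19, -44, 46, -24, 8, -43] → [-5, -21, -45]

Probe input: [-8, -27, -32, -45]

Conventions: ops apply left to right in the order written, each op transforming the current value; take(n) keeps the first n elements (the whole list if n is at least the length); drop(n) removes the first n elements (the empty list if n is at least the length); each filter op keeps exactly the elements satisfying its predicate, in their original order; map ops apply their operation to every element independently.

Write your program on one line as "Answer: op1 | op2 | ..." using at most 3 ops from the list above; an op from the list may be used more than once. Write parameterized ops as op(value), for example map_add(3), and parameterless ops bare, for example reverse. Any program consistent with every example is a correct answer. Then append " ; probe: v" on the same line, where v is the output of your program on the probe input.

map_add(-2) | filter_odd ; probe: [-29, -47]

Check, running the answer program on each example:
  [-30, -30, 44, 36, -46, -48, 37] -> [-32, -32, 42, 34, -48, -50, 35] -> [35]
  [-46, 35, -31, -4, -46, 31] -> [-48, 33, -33, -6, -48, 29] -> [33, -33, 29]
  [-43, -23, 7] -> [-45, -25, 5] -> [-45, -25, 5]
  [-3, 38, -10, -19, -44, 46, -24, 8, -43] -> [-5, 36, -12, -21, -46, 44, -26, 6, -45] -> [-5, -21, -45]
  probe: [-8, -27, -32, -45] -> [-10, -29, -34, -47] -> [-29, -47]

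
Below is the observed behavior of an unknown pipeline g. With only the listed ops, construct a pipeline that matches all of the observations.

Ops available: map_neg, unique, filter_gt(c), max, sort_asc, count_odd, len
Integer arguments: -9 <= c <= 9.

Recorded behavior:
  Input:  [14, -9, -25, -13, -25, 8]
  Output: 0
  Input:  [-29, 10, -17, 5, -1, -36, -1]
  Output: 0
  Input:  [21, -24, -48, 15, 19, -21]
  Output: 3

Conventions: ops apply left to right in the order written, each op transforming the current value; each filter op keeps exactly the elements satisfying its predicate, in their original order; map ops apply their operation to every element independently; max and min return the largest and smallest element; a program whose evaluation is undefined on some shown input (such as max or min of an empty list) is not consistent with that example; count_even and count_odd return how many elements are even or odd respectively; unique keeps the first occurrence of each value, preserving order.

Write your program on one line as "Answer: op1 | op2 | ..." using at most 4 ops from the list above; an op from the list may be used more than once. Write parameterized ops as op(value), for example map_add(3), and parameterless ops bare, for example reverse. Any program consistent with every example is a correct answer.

unique | filter_gt(5) | map_neg | count_odd

Check, running the answer program on each example:
  [14, -9, -25, -13, -25, 8] -> [14, -9, -25, -13, 8] -> [14, 8] -> [-14, -8] -> 0
  [-29, 10, -17, 5, -1, -36, -1] -> [-29, 10, -17, 5, -1, -36] -> [10] -> [-10] -> 0
  [21, -24, -48, 15, 19, -21] -> [21, -24, -48, 15, 19, -21] -> [21, 15, 19] -> [-21, -15, -19] -> 3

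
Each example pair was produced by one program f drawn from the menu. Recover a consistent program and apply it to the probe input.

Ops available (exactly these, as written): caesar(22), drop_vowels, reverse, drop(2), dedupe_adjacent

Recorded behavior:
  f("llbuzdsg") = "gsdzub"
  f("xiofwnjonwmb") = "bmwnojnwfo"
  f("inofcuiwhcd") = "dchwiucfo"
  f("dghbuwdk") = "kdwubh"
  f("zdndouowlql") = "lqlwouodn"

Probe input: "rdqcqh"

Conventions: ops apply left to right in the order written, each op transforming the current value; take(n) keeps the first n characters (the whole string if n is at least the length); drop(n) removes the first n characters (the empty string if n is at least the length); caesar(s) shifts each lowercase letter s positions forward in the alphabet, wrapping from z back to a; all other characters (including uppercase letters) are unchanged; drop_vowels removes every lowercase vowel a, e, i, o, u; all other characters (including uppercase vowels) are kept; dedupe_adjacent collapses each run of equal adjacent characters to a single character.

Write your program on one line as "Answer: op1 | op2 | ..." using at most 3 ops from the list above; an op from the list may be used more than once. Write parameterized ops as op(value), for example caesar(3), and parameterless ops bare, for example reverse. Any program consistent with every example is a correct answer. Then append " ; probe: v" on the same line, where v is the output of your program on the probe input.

drop(2) | reverse ; probe: "hqcq"

Check, running the answer program on each example:
  "llbuzdsg" -> "buzdsg" -> "gsdzub"
  "xiofwnjonwmb" -> "ofwnjonwmb" -> "bmwnojnwfo"
  "inofcuiwhcd" -> "ofcuiwhcd" -> "dchwiucfo"
  "dghbuwdk" -> "hbuwdk" -> "kdwubh"
  "zdndouowlql" -> "ndouowlql" -> "lqlwouodn"
  probe: "rdqcqh" -> "qcqh" -> "hqcq"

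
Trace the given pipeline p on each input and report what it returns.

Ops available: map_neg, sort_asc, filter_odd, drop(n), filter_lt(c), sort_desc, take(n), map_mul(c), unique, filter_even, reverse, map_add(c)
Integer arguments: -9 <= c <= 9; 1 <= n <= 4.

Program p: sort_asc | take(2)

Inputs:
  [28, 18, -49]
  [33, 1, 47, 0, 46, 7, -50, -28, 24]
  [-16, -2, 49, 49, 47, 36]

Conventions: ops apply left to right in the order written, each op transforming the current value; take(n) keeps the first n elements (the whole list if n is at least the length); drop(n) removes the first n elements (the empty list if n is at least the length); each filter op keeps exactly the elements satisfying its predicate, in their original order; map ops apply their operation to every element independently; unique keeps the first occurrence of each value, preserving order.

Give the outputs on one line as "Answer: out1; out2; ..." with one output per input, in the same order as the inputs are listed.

[-49, 18]; [-50, -28]; [-16, -2]

Execution, op by op:
  [28, 18, -49] -> [-49, 18, 28] -> [-49, 18]
  [33, 1, 47, 0, 46, 7, -50, -28, 24] -> [-50, -28, 0, 1, 7, 24, 33, 46, 47] -> [-50, -28]
  [-16, -2, 49, 49, 47, 36] -> [-16, -2, 36, 47, 49, 49] -> [-16, -2]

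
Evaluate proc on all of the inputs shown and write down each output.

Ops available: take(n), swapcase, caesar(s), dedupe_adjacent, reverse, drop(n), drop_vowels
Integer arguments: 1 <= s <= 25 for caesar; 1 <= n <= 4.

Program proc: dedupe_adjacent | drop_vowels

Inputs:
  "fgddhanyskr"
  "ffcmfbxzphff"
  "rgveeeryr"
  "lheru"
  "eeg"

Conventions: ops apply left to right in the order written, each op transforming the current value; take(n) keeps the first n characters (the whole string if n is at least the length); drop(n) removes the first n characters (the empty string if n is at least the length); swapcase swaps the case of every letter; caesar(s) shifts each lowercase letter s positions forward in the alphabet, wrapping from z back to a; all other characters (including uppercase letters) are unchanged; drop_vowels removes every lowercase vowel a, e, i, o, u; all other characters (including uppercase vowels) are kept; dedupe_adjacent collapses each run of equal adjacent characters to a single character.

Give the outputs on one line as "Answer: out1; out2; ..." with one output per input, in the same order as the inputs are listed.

"fgdhnyskr"; "fcmfbxzphf"; "rgvryr"; "lhr"; "g"

Execution, op by op:
  "fgddhanyskr" -> "fgdhanyskr" -> "fgdhnyskr"
  "ffcmfbxzphff" -> "fcmfbxzphf" -> "fcmfbxzphf"
  "rgveeeryr" -> "rgveryr" -> "rgvryr"
  "lheru" -> "lheru" -> "lhr"
  "eeg" -> "eg" -> "g"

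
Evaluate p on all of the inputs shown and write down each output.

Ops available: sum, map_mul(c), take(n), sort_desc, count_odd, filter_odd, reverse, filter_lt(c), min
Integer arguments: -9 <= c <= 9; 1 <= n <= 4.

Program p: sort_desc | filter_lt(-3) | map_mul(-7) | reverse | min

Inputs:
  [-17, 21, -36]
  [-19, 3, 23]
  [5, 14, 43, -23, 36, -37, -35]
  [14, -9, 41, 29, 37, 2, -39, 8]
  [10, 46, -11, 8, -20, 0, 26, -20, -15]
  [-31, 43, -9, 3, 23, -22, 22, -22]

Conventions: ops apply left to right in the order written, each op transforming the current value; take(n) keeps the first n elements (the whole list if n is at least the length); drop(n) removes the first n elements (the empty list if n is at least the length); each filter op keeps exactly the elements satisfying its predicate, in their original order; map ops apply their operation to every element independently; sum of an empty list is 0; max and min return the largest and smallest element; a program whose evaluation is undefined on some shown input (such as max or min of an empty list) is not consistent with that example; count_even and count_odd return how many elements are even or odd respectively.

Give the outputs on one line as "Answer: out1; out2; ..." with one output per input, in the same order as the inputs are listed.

119; 133; 161; 63; 77; 63

Execution, op by op:
  [-17, 21, -36] -> [21, -17, -36] -> [-17, -36] -> [119, 252] -> [252, 119] -> 119
  [-19, 3, 23] -> [23, 3, -19] -> [-19] -> [133] -> [133] -> 133
  [5, 14, 43, -23, 36, -37, -35] -> [43, 36, 14, 5, -23, -35, -37] -> [-23, -35, -37] -> [161, 245, 259] -> [259, 245, 161] -> 161
  [14, -9, 41, 29, 37, 2, -39, 8] -> [41, 37, 29, 14, 8, 2, -9, -39] -> [-9, -39] -> [63, 273] -> [273, 63] -> 63
  [10, 46, -11, 8, -20, 0, 26, -20, -15] -> [46, 26, 10, 8, 0, -11, -15, -20, -20] -> [-11, -15, -20, -20] -> [77, 105, 140, 140] -> [140, 140, 105, 77] -> 77
  [-31, 43, -9, 3, 23, -22, 22, -22] -> [43, 23, 22, 3, -9, -22, -22, -31] -> [-9, -22, -22, -31] -> [63, 154, 154, 217] -> [217, 154, 154, 63] -> 63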